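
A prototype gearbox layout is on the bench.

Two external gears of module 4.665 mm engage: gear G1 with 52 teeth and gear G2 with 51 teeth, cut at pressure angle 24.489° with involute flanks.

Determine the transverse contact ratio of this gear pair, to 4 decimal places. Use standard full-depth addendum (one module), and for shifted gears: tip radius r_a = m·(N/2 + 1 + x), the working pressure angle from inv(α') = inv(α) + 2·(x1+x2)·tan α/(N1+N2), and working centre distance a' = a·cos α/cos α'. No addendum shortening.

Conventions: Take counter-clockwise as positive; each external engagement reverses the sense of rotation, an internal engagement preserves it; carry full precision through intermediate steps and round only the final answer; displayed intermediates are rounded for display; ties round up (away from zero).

recognized (one external pair, fixed centres): single-mesh tooth geometry, m = 4.665, N1 = 52, N2 = 51
base radii: r_b1 = 110.378857, r_b2 = 108.256187
tip radii: r_a1 = 125.955000, r_a2 = 123.622500
no profile shift: α' = α, a' = a
action lengths: √(r_a1²−r_b1²) = 60.672646, √(r_a2²−r_b2²) = 59.691880
base pitch p_b = π·m·cos α = 13.337131
CR = (60.672646 + 59.691880 − 240.247500·sin 24.48900°)/13.337131 = 1.557868
contact ratio ≈ 1.5579

1.5579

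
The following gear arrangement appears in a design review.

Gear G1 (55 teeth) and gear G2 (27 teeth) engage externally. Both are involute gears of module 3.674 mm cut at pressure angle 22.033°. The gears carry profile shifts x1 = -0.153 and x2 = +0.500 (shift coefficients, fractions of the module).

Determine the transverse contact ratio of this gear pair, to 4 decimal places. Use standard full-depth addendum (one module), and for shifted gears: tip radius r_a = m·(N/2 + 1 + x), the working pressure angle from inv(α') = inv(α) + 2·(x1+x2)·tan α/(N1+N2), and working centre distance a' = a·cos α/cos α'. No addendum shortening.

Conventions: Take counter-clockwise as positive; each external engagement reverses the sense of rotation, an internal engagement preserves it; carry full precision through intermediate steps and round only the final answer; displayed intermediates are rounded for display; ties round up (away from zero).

class = single-mesh tooth geometry [involute pair 55T × 27T, m = 3.674]
base radii: r_b1 = 93.656206, r_b2 = 45.976683
tip radii: r_a1 = 104.146878, r_a2 = 55.110000
inv(α') = inv(22.033°) + 2·(-0.153+0.500)·tan α/(55+27) = 0.02357308  ⇒  α' = 23.16529°
a' = a·cos α / cos α' = 150.6340·cos 22.033°/cos 23.16529° = 151.878258
action lengths: √(r_a1²−r_b1²) = 45.553126, √(r_a2²−r_b2²) = 30.385140
base pitch p_b = π·m·cos α = 10.699260
CR = (45.553126 + 30.385140 − 151.878258·sin 23.16529°)/10.699260 = 1.513340
contact ratio ≈ 1.5133

1.5133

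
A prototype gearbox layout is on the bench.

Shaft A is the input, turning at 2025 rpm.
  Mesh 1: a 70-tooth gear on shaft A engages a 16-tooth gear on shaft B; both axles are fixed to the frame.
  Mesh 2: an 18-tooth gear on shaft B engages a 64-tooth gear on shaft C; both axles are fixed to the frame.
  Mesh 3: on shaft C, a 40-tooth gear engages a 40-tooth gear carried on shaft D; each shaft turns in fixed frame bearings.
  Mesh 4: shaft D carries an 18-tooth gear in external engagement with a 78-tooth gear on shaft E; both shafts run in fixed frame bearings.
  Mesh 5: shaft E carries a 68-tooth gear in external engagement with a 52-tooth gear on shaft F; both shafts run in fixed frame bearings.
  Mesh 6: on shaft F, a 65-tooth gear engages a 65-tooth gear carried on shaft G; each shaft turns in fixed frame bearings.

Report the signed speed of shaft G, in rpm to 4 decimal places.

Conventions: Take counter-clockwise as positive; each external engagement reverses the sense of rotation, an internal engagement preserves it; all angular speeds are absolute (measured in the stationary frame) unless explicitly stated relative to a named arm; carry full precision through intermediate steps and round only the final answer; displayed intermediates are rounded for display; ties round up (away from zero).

+751.9329 rpm

class = fixed-axis compound train [6 meshes; 6 ratios multiply, 6 sense flips]
mesh 1 [70T→16T]: ω = 2025.0000×70/16 = 8859.3750 rpm, sense flips to −
mesh 2 [18T→64T]: ω = 8859.3750×18/64 = 2491.6992 rpm, sense flips to +
mesh 3 [40T→40T]: ω = 2491.6992×40/40 = 2491.6992 rpm, sense flips to −
mesh 4 [18T→78T]: ω = 2491.6992×18/78 = 575.0075 rpm, sense flips to +
mesh 5 [68T→52T]: ω = 575.0075×68/52 = 751.9329 rpm, sense flips to −
mesh 6 [65T→65T]: ω = 751.9329×65/65 = 751.9329 rpm, sense flips to +
signed output speed = +751.9329 rpm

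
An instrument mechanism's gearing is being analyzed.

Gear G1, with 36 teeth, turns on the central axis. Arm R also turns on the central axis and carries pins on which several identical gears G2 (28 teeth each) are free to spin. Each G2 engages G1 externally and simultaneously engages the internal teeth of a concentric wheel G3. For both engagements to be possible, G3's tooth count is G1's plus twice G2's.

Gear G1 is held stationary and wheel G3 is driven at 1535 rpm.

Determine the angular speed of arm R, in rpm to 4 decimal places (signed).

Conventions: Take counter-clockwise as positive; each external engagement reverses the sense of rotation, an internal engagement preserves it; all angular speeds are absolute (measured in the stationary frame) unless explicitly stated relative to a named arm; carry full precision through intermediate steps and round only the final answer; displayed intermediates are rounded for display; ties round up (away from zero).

class = planetary set [G3 = 36+2·28 = 92; Willis about the carrier]
normalise by the input: solve with ω_ring = 1, then scale by 1535 rpm
ring teeth: 36 + 2·28 = 92
36(ω_sun−ω_arm) = −92(ω_ring−ω_arm),  ω_sun = 0, ω_ring = 1
36(0−ω_arm) = −92(1−ω_arm)  ⇒  128·ω_arm = 92  ⇒  ω_arm = 23/32
scale: ω_arm = 23/32 × 1535 rpm = +1103.2813 rpm

+1103.2813 rpm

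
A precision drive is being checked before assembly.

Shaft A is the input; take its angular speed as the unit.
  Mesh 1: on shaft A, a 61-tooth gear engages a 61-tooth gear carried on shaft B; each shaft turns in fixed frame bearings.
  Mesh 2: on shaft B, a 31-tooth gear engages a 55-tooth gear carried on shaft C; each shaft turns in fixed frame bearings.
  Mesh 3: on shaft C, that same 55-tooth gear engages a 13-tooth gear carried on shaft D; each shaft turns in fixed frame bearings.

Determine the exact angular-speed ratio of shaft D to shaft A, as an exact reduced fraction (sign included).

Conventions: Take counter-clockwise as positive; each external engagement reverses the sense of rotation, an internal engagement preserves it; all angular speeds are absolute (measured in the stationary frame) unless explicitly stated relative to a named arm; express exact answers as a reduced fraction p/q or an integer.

class = fixed-axis compound train [3 meshes; 3 ratios multiply, 3 sense flips]
mesh 1 [61T→61T]: running ratio 1, sense −
mesh 2 [31T→55T]: running ratio 31/55, sense +
mesh 3 [55T→13T]: running ratio 31/13, sense −
ω_out/ω_in = -31/13

-31/13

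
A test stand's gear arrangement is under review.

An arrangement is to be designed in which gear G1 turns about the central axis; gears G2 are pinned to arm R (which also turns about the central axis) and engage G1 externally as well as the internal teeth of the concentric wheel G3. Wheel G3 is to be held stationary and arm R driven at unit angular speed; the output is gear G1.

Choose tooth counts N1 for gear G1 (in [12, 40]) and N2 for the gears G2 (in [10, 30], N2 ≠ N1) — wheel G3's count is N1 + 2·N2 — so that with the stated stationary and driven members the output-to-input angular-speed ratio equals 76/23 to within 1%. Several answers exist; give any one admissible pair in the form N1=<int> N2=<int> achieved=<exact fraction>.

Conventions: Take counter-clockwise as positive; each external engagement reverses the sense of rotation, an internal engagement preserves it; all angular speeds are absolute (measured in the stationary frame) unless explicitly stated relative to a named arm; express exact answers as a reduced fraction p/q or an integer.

topology: planetary set — design target 76/23, arm = carrier (Willis)
Willis with ω_ring = 0: ω_sun/ω_arm = (N1+N3)/N1; set equal to 76/23  ⇒  N3/N1 = 76/23 − 1 = 53/23
N3 = N1 + 2·N2  ⇒  N2/N1 = (N3/N1 − 1)/2 = (53/23 − 1)/2 = 15/23
smallest multiple with N1 ≥ 12 and N2 ≥ 10: k = 1  ⇒  N1 = 1·23 = 23, N2 = 1·15 = 15 (N1 ≤ 40, N2 ≤ 30, N2 ≠ N1 ✓), N3 = 23 + 2·15 = 53
check: (N1+N3)/N1 with N1 = 23, N3 = 53 gives 76/23; |achieved − target| = 0 ≤ 19/575 ✓

N1=23 N2=15 achieved=76/23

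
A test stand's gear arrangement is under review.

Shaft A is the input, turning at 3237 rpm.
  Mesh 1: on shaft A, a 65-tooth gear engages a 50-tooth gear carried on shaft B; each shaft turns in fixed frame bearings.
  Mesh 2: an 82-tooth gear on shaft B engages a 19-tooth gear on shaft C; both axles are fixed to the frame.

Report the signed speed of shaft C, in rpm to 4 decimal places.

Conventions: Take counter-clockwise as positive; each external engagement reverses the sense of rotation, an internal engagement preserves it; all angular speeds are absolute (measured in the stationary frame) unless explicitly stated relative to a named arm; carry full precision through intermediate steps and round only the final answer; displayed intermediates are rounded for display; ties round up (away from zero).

recognized (3 fixed axles, 2 meshes): fixed-axis compound train
mesh 1 [65T→50T]: ω = 3237.0000×65/50 = 4208.1000 rpm, sense flips to −
mesh 2 [82T→19T]: ω = 4208.1000×82/19 = 18161.2737 rpm, sense flips to +
signed output speed = +18161.2737 rpm

+18161.2737 rpm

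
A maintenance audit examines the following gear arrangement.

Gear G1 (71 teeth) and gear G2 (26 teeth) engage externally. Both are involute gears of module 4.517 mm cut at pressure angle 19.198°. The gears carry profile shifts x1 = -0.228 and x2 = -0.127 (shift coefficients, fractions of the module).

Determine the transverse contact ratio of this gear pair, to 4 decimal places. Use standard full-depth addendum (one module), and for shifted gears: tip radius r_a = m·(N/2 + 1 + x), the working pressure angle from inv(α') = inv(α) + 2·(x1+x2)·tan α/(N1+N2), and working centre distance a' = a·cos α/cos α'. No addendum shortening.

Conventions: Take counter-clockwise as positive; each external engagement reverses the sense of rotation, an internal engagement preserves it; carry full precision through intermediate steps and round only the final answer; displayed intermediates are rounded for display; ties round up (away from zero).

1.8570

class = single-mesh tooth geometry [involute pair 71T × 26T, m = 4.517]
base radii: r_b1 = 151.435897, r_b2 = 55.455399
tip radii: r_a1 = 163.840624, r_a2 = 62.664341
inv(α') = inv(19.198°) + 2·(-0.228-0.127)·tan α/(71+26) = 0.01058073  ⇒  α' = 17.90190°
a' = a·cos α / cos α' = 219.0745·cos 19.198°/cos 17.90190° = 217.417753
action lengths: √(r_a1²−r_b1²) = 62.537342, √(r_a2²−r_b2²) = 29.180788
base pitch p_b = π·m·cos α = 13.401406
CR = (62.537342 + 29.180788 − 217.417753·sin 17.90190°)/13.401406 = 1.857004
contact ratio ≈ 1.8570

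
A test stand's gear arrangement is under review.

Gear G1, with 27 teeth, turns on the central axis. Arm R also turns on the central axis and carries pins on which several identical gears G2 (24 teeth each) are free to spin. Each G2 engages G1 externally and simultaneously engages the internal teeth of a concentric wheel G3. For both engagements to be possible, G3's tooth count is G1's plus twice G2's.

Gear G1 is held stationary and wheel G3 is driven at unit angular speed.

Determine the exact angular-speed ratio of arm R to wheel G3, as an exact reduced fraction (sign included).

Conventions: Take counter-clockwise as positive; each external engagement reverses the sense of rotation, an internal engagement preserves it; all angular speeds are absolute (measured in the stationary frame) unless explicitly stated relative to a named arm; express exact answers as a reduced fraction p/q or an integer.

25/34

planetary set (27T centre, 24T on arm, 75T internal) — Willis relation
ring teeth: 27 + 2·24 = 75
27(ω_sun−ω_arm) = −75(ω_ring−ω_arm),  ω_sun = 0, ω_ring = 1
27(0−ω_arm) = −75(1−ω_arm)  ⇒  102·ω_arm = 75  ⇒  ω_arm = 25/34
ω_out/ω_in = 25/34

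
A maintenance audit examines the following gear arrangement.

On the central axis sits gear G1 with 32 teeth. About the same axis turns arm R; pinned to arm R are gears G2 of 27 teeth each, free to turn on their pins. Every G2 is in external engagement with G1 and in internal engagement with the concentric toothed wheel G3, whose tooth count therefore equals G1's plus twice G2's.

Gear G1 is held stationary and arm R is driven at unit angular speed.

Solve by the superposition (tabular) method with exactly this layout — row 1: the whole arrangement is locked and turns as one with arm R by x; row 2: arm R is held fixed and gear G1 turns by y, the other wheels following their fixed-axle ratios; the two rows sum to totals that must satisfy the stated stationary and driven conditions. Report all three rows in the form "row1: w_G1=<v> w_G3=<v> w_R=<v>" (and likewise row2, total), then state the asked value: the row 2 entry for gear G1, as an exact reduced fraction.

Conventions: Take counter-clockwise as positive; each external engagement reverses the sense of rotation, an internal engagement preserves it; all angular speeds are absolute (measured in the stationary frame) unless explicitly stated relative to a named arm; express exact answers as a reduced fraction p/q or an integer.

row1: w_G1=1 w_G3=1 w_R=1
row2: w_G1=-1 w_G3=16/43 w_R=0
total: w_G1=0 w_G3=59/43 w_R=1
asked value: -1

recognized (axles ride arm R): planetary set, 32/27/86 teeth
row 1 (train locked, turned with arm): all members turn x
superposition row 2 [arm held]: sun y, ring −(32/86)·y, arm 0
boundary: total ω_sun = x + y = 0 and total ω_arm = x = 1  ⇒  y = -1, x = 1
row 2 ring = −(32/86)·(-1) = 16/43
totals (row 1 + row 2): sun 1 + (-1) = 0, ring 1 + 16/43 = 59/43, arm 1 + 0 = 1
asked cell (row2, sun) = -1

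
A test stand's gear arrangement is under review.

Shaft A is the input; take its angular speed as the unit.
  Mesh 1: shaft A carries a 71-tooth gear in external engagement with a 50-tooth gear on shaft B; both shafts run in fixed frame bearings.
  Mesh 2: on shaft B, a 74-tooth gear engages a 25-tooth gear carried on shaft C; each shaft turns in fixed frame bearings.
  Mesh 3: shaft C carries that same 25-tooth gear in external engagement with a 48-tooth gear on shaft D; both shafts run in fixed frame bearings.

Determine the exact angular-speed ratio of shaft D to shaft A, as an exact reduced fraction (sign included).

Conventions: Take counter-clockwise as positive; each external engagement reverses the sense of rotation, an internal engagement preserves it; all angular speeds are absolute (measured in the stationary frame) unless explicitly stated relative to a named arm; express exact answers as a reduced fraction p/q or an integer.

class = fixed-axis compound train [3 meshes; 3 ratios multiply, 3 sense flips]
mesh 1 [71T→50T]: running ratio 71/50, sense −
mesh 2 [74T→25T]: running ratio 2627/625, sense +
mesh 3 [25T→48T]: running ratio 2627/1200, sense −
ω_out/ω_in = -2627/1200

-2627/1200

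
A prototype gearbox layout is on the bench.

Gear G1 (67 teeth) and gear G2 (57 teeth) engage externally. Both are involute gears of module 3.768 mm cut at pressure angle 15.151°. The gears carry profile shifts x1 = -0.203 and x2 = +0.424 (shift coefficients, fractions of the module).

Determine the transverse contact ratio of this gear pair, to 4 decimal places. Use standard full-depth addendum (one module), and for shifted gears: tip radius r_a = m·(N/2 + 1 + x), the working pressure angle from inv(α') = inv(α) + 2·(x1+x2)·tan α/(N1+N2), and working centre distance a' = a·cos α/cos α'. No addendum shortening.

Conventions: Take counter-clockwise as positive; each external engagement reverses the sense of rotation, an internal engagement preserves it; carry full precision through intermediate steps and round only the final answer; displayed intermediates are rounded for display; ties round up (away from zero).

topology: single-mesh involute geometry — m = 3.768, 67T/57T pair
base radii: r_b1 = 121.840361, r_b2 = 103.655233
tip radii: r_a1 = 129.231096, r_a2 = 112.753632
inv(α') = inv(15.151°) + 2·(-0.203+0.424)·tan α/(67+57) = 0.00730621  ⇒  α' = 15.86891°
a' = a·cos α / cos α' = 233.6160·cos 15.151°/cos 15.86891° = 234.429758
action lengths: √(r_a1²−r_b1²) = 43.076705, √(r_a2²−r_b2²) = 44.373125
base pitch p_b = π·m·cos α = 11.426053
CR = (43.076705 + 44.373125 − 234.429758·sin 15.86891°)/11.426053 = 2.043398
contact ratio ≈ 2.0434

2.0434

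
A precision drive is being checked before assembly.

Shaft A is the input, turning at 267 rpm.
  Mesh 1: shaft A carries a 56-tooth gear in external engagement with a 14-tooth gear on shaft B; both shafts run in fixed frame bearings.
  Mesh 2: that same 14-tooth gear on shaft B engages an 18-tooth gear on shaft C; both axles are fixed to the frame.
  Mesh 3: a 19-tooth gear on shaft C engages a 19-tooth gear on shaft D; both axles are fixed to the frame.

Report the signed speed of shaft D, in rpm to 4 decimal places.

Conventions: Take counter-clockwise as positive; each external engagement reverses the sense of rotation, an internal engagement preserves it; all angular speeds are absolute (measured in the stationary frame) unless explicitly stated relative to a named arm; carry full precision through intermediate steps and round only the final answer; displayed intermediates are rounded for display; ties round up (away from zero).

recognized (4 fixed axles, 3 meshes): fixed-axis compound train
mesh 1 [56T→14T]: ω = 267.0000×56/14 = 1068.0000 rpm, sense flips to −
mesh 2 [14T→18T]: ω = 1068.0000×14/18 = 830.6667 rpm, sense flips to +
mesh 3 [19T→19T]: ω = 830.6667×19/19 = 830.6667 rpm, sense flips to −
signed output speed = -830.6667 rpm

-830.6667 rpm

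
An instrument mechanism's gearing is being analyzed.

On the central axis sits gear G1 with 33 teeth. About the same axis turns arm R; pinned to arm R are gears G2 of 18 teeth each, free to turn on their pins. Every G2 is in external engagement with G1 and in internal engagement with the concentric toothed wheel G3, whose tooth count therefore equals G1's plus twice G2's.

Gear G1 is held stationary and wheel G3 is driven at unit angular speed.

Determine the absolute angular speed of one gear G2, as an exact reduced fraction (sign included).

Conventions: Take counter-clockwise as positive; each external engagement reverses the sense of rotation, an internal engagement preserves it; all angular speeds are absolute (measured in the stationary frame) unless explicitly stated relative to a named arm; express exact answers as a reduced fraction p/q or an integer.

topology: planetary set — G1 33T / G2 18T / G3 69T, arm = carrier (Willis)
ring teeth: 33 + 2·18 = 69
33(ω_sun−ω_arm) = −69(ω_ring−ω_arm),  ω_sun = 0, ω_ring = 1
33(0−ω_arm) = −69(1−ω_arm)  ⇒  102·ω_arm = 69  ⇒  ω_arm = 23/34
sun–planet mesh: 33·(0−23/34) = −18·(ω_p−ω_arm)  ⇒  ω_p−ω_arm = 253/204
ω_p = 23/34 + 253/204 = 23/12
exact speed ratio = 23/12

23/12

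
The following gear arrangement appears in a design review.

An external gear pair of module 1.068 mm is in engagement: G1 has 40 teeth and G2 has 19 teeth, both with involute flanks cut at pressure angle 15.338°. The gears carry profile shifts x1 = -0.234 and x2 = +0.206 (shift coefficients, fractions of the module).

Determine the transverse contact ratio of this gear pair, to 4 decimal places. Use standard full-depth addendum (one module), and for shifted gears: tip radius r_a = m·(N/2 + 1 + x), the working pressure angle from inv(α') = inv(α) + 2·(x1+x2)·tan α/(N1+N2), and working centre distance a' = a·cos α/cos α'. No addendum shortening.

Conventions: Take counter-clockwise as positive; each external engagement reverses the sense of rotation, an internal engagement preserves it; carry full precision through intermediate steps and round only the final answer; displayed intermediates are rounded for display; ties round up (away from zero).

class = single-mesh tooth geometry [involute pair 40T × 19T, m = 1.068]
base radii: r_b1 = 20.599204, r_b2 = 9.784622
tip radii: r_a1 = 22.178088, r_a2 = 11.434008
inv(α') = inv(15.338°) + 2·(-0.234+0.206)·tan α/(40+19) = 0.00632310  ⇒  α' = 15.13698°
a' = a·cos α / cos α' = 31.5060·cos 15.338°/cos 15.13698° = 31.475904
action lengths: √(r_a1²−r_b1²) = 8.218296, √(r_a2²−r_b2²) = 5.915887
base pitch p_b = π·m·cos α = 3.235715
CR = (8.218296 + 5.915887 − 31.475904·sin 15.13698°)/3.235715 = 1.828021
contact ratio ≈ 1.8280

1.8280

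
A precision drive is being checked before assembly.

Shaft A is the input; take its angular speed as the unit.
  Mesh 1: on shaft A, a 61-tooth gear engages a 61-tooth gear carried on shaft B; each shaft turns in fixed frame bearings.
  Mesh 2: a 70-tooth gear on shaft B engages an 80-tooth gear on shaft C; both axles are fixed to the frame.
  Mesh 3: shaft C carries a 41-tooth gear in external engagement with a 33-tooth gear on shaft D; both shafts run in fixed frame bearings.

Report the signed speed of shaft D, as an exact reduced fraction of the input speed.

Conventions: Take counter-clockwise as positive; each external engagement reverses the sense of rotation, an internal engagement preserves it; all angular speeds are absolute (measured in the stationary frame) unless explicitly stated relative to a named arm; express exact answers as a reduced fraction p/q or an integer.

-287/264

3-mesh fixed-axis compound train (all bearings frame-fixed)
mesh 1 [61T→61T]: |ω|/ω_in = 1×61/61 = 1, sense flips to −
mesh 2 [70T→80T]: |ω|/ω_in = 1×70/80 = 7/8, sense flips to +
mesh 3 [41T→33T]: |ω|/ω_in = (7/8)×41/33 = 287/264, sense flips to −
signed output speed (× input speed) = -287/264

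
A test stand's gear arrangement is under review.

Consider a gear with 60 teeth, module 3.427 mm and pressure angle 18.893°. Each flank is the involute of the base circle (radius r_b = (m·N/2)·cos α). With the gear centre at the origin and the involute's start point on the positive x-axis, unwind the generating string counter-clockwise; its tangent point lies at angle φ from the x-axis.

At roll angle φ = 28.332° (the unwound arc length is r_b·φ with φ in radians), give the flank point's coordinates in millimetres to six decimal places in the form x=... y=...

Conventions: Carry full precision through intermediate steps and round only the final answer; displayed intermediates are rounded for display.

class = single-mesh tooth geometry [base-circle involute, m = 3.427, 60T]
pitch radius r_p = m·N/2 = 3.427·60/2 = 102.810000
base radius r_b = r_p·cos α = 102.810000·cos 18.893° = 97.271104
roll angle φ = 28.332° = 0.49448668 rad
x = r_b·(cos φ + φ·sin φ) = 108.446179
y = r_b·(sin φ − φ·cos φ) = 3.825338

x=108.446179 y=3.825338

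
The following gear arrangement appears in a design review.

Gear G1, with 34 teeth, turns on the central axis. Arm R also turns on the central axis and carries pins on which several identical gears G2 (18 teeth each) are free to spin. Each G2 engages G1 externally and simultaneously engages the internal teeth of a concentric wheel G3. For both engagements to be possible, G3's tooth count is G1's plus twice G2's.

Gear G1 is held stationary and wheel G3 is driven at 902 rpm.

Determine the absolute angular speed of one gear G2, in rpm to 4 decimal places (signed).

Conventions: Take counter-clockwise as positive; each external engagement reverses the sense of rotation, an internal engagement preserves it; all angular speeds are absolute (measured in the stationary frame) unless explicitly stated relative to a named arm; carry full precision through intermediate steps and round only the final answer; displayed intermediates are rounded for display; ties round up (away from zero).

class = planetary set [G3 = 34+2·18 = 70; Willis about the carrier]
normalise by the input: solve with ω_ring = 1, then scale by 902 rpm
ring teeth: 34 + 2·18 = 70
34(ω_sun−ω_arm) = −70(ω_ring−ω_arm),  ω_sun = 0, ω_ring = 1
34(0−ω_arm) = −70(1−ω_arm)  ⇒  104·ω_arm = 70  ⇒  ω_arm = 35/52
sun–planet mesh: 34·(0−35/52) = −18·(ω_p−ω_arm)  ⇒  ω_p−ω_arm = 595/468
ω_p = 35/52 + 595/468 = 35/18
scale: ω_p = 35/18 × 902 rpm = +1753.8889 rpm

+1753.8889 rpm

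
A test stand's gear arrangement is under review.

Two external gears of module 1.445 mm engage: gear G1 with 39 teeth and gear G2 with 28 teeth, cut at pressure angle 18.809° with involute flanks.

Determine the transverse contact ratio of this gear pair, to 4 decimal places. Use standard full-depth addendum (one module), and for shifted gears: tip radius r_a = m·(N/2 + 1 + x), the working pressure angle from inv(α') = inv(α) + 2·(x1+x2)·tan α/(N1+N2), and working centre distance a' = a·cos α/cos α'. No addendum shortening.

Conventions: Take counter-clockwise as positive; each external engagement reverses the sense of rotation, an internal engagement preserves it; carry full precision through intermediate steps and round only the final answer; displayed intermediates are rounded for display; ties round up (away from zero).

1.7296

class = single-mesh tooth geometry [involute pair 39T × 28T, m = 1.445]
base radii: r_b1 = 26.672783, r_b2 = 19.149690
tip radii: r_a1 = 29.622500, r_a2 = 21.675000
no profile shift: α' = α, a' = a
action lengths: √(r_a1²−r_b1²) = 12.886239, √(r_a2²−r_b2²) = 10.153570
base pitch p_b = π·m·cos α = 4.297180
CR = (12.886239 + 10.153570 − 48.407500·sin 18.80900°)/4.297180 = 1.729631
contact ratio ≈ 1.7296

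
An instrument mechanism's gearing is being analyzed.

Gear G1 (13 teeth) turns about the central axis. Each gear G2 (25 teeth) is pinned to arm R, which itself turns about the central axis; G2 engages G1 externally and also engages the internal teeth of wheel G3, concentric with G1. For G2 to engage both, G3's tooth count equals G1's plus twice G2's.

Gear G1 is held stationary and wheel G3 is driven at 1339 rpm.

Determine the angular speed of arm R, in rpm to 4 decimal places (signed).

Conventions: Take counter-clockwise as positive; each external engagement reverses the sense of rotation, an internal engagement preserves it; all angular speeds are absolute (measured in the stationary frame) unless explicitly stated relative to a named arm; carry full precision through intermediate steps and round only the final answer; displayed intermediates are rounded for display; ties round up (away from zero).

+1109.9605 rpm

recognized (axles ride arm R): planetary set, 13/25/63 teeth
normalise by the input: solve with ω_ring = 1, then scale by 1339 rpm
ring teeth: 13 + 2·25 = 63
13(ω_sun−ω_arm) = −63(ω_ring−ω_arm),  ω_sun = 0, ω_ring = 1
13(0−ω_arm) = −63(1−ω_arm)  ⇒  76·ω_arm = 63  ⇒  ω_arm = 63/76
scale: ω_arm = 63/76 × 1339 rpm = +1109.9605 rpm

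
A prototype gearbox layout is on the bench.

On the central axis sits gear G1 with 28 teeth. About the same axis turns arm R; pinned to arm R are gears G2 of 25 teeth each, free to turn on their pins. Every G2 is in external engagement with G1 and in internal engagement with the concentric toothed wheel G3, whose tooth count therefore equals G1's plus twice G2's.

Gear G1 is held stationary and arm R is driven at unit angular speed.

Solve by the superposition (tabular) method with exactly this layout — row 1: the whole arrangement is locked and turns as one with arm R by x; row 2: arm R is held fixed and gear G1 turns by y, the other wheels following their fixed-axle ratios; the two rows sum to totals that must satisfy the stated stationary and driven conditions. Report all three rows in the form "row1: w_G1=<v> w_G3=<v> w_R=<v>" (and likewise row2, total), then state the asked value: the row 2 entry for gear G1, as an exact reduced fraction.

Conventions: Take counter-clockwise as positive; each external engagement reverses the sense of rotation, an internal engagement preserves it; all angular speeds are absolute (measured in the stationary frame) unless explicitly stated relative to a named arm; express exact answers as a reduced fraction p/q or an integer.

row1: w_G1=1 w_G3=1 w_R=1
row2: w_G1=-1 w_G3=14/39 w_R=0
total: w_G1=0 w_G3=53/39 w_R=1
asked value: -1

planetary set (28T centre, 25T on arm, 78T internal) — Willis relation
row 1 — lock + rotate with arm: ω_sun = ω_ring = ω_arm = x
row 2: sun turns y, ring = −(28/78)·y, arm 0
boundary: total ω_sun = x + y = 0 and total ω_arm = x = 1  ⇒  y = -1, x = 1
row 2 ring = −(28/78)·(-1) = 14/39
totals (row 1 + row 2): sun 1 + (-1) = 0, ring 1 + 14/39 = 53/39, arm 1 + 0 = 1
asked cell (row2, sun) = -1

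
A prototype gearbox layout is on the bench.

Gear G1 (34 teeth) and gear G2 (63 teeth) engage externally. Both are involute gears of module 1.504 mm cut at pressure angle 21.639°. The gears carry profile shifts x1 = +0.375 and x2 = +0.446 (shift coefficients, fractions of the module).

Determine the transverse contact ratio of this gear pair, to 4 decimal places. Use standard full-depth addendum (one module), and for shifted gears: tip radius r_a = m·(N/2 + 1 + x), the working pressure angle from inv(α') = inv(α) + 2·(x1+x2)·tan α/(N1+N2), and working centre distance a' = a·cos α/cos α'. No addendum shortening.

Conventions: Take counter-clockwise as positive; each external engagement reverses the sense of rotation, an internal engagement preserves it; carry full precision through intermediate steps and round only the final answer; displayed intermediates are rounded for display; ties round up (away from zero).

1.5654

class = single-mesh tooth geometry [involute pair 34T × 63T, m = 1.504]
base radii: r_b1 = 23.766113, r_b2 = 44.037209
tip radii: r_a1 = 27.636000, r_a2 = 49.550784
inv(α') = inv(21.639°) + 2·(+0.375+0.446)·tan α/(34+63) = 0.02575934  ⇒  α' = 23.82799°
a' = a·cos α / cos α' = 72.9440·cos 21.639°/cos 23.82799° = 74.121237
action lengths: √(r_a1²−r_b1²) = 14.103913, √(r_a2²−r_b2²) = 22.715730
base pitch p_b = π·m·cos α = 4.391967
CR = (14.103913 + 22.715730 − 74.121237·sin 23.82799°)/4.391967 = 1.565413
contact ratio ≈ 1.5654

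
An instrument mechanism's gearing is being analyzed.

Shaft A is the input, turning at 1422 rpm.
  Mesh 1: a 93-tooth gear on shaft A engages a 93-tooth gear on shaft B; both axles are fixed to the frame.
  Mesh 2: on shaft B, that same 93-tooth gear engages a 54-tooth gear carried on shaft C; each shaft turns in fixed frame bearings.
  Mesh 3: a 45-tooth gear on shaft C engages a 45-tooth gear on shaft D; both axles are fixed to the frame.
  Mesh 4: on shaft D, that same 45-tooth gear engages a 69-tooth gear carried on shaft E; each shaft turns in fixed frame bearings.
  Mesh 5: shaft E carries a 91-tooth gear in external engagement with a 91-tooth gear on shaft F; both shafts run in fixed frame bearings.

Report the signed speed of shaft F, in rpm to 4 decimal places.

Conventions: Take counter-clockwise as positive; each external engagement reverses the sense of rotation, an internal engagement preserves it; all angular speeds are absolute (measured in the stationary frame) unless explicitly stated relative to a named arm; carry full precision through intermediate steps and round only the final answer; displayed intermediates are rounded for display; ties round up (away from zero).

topology: fixed-axis compound train — 5 meshes, A→F
mesh 1 [93T→93T]: ω = 1422.0000×93/93 = 1422.0000 rpm, sense flips to −
mesh 2 [93T→54T]: ω = 1422.0000×93/54 = 2449.0000 rpm, sense flips to +
mesh 3 [45T→45T]: ω = 2449.0000×45/45 = 2449.0000 rpm, sense flips to −
mesh 4 [45T→69T]: ω = 2449.0000×45/69 = 1597.1739 rpm, sense flips to +
mesh 5 [91T→91T]: ω = 1597.1739×91/91 = 1597.1739 rpm, sense flips to −
signed output speed = -1597.1739 rpm

-1597.1739 rpm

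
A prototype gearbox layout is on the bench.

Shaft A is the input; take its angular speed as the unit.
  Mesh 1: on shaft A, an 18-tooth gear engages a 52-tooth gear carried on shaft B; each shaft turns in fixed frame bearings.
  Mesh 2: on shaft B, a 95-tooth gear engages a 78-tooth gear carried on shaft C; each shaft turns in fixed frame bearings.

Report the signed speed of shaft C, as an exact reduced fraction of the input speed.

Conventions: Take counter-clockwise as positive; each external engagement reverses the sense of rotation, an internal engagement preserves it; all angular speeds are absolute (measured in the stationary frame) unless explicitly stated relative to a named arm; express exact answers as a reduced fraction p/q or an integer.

2-mesh fixed-axis compound train (all bearings frame-fixed)
mesh 1 [18T→52T]: |ω|/ω_in = 1×18/52 = 9/26, sense flips to −
mesh 2 [95T→78T]: |ω|/ω_in = (9/26)×95/78 = 285/676, sense flips to +
signed output speed (× input speed) = 285/676

285/676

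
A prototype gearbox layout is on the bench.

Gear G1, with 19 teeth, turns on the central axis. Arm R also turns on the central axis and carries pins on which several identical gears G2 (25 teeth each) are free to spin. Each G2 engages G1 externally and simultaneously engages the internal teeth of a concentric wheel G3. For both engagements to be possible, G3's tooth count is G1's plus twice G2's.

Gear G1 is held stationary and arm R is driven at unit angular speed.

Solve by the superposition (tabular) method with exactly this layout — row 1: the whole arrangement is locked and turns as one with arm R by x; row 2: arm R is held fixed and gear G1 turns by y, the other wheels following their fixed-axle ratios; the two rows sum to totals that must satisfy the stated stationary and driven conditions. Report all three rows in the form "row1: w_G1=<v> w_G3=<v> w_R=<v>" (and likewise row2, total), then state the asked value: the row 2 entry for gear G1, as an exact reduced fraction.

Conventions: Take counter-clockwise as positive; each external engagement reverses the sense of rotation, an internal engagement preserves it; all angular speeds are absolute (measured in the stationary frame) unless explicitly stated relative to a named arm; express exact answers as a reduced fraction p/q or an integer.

topology: planetary set — G1 19T / G2 25T / G3 69T, arm = carrier (Willis)
row 1: whole set turns with the arm by x
row 2 — arm fixed, fixed-axis ratios: sun y, ring −(19/69)·y, arm 0
boundary: total ω_sun = x + y = 0 and total ω_arm = x = 1  ⇒  y = -1, x = 1
row 2 ring = −(19/69)·(-1) = 19/69
totals (row 1 + row 2): sun 1 + (-1) = 0, ring 1 + 19/69 = 88/69, arm 1 + 0 = 1
asked cell (row2, sun) = -1

row1: w_G1=1 w_G3=1 w_R=1
row2: w_G1=-1 w_G3=19/69 w_R=0
total: w_G1=0 w_G3=88/69 w_R=1
asked value: -1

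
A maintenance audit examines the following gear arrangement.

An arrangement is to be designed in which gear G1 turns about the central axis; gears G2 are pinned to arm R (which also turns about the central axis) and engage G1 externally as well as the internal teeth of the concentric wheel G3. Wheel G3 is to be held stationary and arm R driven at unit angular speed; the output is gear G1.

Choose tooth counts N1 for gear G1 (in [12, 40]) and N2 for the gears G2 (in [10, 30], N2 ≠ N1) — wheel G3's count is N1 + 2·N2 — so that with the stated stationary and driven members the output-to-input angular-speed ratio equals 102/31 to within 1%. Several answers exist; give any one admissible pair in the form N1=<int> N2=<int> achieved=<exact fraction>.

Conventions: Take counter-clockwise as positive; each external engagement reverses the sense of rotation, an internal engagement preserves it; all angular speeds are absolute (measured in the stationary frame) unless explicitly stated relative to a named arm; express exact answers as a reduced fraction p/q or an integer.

N1=31 N2=20 achieved=102/31

topology: planetary set — design target 102/31, arm = carrier (Willis)
Willis with ω_ring = 0: ω_sun/ω_arm = (N1+N3)/N1; set equal to 102/31  ⇒  N3/N1 = 102/31 − 1 = 71/31
N3 = N1 + 2·N2  ⇒  N2/N1 = (N3/N1 − 1)/2 = (71/31 − 1)/2 = 20/31
smallest multiple with N1 ≥ 12 and N2 ≥ 10: k = 1  ⇒  N1 = 1·31 = 31, N2 = 1·20 = 20 (N1 ≤ 40, N2 ≤ 30, N2 ≠ N1 ✓), N3 = 31 + 2·20 = 71
check: (N1+N3)/N1 with N1 = 31, N3 = 71 gives 102/31; |achieved − target| = 0 ≤ 51/1550 ✓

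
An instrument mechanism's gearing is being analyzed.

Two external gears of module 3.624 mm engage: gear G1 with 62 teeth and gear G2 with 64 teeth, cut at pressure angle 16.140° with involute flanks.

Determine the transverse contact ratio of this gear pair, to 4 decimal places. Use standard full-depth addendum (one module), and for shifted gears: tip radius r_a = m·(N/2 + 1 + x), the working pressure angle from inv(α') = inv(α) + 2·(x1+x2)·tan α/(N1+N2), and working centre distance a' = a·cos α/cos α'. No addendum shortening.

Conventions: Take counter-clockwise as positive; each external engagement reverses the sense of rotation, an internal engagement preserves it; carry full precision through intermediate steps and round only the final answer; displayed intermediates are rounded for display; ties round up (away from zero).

recognized (one external pair, fixed centres): single-mesh tooth geometry, m = 3.624, N1 = 62, N2 = 64
base radii: r_b1 = 107.915997, r_b2 = 111.397158
tip radii: r_a1 = 115.968000, r_a2 = 119.592000
no profile shift: α' = α, a' = a
action lengths: √(r_a1²−r_b1²) = 42.458387, √(r_a2²−r_b2²) = 43.507696
base pitch p_b = π·m·cos α = 10.936390
CR = (42.458387 + 43.507696 − 228.312000·sin 16.14000°)/10.936390 = 2.057232
contact ratio ≈ 2.0572

2.0572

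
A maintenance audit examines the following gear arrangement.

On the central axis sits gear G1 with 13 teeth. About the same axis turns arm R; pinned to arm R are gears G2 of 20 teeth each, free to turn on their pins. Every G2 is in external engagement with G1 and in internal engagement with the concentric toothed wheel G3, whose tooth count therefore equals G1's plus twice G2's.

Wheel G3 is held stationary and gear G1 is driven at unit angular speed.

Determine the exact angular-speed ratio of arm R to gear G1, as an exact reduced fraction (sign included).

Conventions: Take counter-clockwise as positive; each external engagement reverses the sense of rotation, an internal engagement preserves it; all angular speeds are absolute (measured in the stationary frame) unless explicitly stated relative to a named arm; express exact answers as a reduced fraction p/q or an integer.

13/66

class = planetary set [G3 = 13+2·20 = 53; Willis about the carrier]
ring teeth: 13 + 2·20 = 53
13(ω_sun−ω_arm) = −53(ω_ring−ω_arm),  ω_ring = 0, ω_sun = 1
13(1−ω_arm) = −53(0−ω_arm)  ⇒  66·ω_arm = 13  ⇒  ω_arm = 13/66
ω_out/ω_in = 13/66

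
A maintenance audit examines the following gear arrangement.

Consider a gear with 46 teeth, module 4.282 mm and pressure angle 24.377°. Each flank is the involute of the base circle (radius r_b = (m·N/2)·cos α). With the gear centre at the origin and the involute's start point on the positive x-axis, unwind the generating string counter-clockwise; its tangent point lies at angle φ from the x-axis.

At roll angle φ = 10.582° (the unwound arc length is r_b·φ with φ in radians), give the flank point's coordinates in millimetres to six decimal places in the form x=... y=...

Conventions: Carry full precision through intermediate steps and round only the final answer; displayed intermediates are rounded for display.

class = single-mesh tooth geometry [base-circle involute, m = 4.282, 46T]
pitch radius r_p = m·N/2 = 4.282·46/2 = 98.486000
base radius r_b = r_p·cos α = 98.486000·cos 24.377° = 89.705916
roll angle φ = 10.582° = 0.18469074 rad
x = r_b·(cos φ + φ·sin φ) = 91.222858
y = r_b·(sin φ − φ·cos φ) = 0.187738

x=91.222858 y=0.187738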